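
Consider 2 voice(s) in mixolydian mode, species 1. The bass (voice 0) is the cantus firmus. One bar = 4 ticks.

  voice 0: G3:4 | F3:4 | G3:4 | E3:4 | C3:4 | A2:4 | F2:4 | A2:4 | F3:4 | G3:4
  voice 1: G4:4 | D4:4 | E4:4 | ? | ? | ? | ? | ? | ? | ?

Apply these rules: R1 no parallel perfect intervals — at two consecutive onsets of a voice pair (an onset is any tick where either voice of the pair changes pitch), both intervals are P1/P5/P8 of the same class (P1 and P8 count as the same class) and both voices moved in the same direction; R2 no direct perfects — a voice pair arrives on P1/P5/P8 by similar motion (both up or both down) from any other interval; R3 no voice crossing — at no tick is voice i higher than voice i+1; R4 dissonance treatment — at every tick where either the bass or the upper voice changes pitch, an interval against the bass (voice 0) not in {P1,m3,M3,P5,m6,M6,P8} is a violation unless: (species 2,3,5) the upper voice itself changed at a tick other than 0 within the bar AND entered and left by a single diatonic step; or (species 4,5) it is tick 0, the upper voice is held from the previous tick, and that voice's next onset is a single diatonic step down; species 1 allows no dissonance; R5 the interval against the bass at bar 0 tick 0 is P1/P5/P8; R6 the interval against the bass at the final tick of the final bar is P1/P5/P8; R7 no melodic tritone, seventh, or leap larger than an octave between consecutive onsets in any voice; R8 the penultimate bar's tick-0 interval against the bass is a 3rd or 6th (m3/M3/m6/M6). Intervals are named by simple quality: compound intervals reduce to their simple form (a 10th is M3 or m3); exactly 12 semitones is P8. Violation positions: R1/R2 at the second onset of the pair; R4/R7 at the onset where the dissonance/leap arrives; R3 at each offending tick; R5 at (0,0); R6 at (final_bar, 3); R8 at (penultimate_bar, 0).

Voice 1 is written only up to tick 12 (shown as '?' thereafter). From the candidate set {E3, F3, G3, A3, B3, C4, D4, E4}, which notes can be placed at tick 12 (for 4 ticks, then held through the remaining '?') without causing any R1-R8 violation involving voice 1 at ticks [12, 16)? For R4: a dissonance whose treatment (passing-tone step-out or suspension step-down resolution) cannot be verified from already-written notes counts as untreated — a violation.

{C4, E4, G3}

E3: violates R2
F3: violates R4,R7
G3: legal
A3: violates R4
B3: violates R2
C4: legal
D4: violates R4
E4: legal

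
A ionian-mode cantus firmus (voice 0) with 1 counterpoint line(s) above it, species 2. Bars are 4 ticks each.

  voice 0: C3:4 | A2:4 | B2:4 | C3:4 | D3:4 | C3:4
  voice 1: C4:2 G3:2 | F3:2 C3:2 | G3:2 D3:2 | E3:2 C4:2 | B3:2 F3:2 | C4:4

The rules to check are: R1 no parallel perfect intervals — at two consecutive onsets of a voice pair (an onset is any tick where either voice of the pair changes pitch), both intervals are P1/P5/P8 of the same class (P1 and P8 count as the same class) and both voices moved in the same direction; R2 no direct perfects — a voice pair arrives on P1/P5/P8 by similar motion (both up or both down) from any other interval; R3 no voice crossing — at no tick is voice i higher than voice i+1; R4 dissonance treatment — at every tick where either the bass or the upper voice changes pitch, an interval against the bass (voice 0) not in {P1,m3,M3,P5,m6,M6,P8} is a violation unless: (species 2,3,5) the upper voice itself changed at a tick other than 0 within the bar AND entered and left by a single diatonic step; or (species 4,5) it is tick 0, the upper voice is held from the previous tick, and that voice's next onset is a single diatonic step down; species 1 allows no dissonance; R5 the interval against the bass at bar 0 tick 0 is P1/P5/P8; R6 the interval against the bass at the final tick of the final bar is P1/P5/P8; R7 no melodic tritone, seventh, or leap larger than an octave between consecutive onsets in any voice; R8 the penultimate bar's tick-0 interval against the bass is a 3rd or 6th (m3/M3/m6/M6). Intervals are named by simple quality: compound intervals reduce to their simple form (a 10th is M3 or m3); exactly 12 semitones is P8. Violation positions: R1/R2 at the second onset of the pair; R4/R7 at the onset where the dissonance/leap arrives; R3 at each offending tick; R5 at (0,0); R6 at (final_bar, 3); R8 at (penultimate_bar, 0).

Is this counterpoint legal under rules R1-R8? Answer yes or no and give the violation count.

bar 0: v0=C3 v1=C4 (P8)
bar 1: v0=A2 v1=F3 (m6)
bar 2: v0=B2 v1=G3 (m6)
bar 3: v0=C3 v1=E3 (M3)
bar 4: v0=D3 v1=B3 (M6)
bar 5: v0=C3 v1=C4 (P8)
  R7 @ bar4.2: B3->F3 leap 6st

No (1 violations)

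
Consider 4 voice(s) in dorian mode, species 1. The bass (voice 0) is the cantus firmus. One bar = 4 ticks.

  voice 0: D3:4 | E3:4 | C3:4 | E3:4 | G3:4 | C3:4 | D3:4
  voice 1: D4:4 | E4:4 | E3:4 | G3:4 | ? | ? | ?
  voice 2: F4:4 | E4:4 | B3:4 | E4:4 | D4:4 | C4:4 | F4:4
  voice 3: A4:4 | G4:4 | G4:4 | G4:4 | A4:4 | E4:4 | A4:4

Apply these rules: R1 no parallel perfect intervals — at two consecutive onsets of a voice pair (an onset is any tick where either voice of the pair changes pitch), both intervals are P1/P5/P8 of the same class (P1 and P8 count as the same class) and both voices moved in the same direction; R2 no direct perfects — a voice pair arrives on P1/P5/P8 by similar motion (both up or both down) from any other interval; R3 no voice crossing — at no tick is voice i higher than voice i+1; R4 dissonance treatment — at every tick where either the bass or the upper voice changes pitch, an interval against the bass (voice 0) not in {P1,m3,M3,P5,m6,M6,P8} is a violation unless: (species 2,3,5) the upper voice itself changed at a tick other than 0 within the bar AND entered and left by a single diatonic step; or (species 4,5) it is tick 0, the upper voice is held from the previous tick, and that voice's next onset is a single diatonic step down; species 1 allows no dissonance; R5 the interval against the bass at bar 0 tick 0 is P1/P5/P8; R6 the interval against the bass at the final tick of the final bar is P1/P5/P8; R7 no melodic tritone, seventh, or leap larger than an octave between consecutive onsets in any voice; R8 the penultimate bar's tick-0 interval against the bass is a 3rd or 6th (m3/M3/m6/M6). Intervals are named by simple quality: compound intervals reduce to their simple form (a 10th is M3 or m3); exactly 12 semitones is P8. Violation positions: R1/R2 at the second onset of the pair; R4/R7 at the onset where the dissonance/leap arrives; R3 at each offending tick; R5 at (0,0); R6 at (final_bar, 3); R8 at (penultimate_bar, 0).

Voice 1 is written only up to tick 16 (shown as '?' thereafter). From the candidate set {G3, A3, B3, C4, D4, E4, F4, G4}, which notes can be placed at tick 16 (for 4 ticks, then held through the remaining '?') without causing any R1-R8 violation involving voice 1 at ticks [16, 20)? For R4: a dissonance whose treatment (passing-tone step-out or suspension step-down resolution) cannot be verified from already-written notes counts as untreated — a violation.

{B3, G3}

G3: legal
A3: violates R1,R4
B3: legal
C4: violates R4
D4: violates R2
E4: violates R3
F4: violates R3,R4,R7
G4: violates R2,R3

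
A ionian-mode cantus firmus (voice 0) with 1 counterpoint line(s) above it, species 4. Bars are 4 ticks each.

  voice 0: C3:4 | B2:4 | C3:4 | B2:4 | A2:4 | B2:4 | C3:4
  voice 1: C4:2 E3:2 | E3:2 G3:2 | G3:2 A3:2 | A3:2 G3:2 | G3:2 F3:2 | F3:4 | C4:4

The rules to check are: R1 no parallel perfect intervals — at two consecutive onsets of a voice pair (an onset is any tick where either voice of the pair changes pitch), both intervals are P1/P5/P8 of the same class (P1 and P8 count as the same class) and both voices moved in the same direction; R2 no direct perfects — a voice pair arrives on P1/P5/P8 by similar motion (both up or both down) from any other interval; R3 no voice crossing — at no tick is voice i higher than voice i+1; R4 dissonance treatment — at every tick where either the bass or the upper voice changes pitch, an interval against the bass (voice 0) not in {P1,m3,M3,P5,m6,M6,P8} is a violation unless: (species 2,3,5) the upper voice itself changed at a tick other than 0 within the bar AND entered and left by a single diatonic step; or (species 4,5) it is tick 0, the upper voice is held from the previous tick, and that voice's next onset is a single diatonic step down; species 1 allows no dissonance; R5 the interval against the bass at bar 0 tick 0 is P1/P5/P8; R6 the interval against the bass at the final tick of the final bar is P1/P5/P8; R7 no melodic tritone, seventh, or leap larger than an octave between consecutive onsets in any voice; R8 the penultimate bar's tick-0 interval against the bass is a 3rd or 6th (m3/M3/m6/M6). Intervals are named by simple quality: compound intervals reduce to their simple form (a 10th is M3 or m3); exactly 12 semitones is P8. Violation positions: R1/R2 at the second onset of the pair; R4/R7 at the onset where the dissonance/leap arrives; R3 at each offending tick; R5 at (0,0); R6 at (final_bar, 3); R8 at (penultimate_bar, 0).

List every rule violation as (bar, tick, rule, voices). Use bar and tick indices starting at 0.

(1, 0, R4, (0, 1))
(5, 0, R4, (0, 1))
(5, 0, R8, (0, 1))
(6, 0, R2, (0, 1))

bar 0: v0=C3 v1=C4 downbeat P8
bar 1: v0=B2 v1=E3 downbeat P4
bar 2: v0=C3 v1=G3 downbeat P5
bar 3: v0=B2 v1=A3 downbeat m7
bar 4: v0=A2 v1=G3 downbeat m7
bar 5: v0=B2 v1=F3 downbeat TT
bar 6: v0=C3 v1=C4 downbeat P8
  -> R4 @ bar 1 tick 0 v(0, 1): B2/E3 P4 untreated
  -> R4 @ bar 5 tick 0 v(0, 1): B2/F3 TT untreated
  -> R8 @ bar 5 tick 0 v(0, 1): penult TT not 3rd/6th
  -> R2 @ bar 6 tick 0 v(0, 1): B2/F3 TT -> C3/C4 P8 similar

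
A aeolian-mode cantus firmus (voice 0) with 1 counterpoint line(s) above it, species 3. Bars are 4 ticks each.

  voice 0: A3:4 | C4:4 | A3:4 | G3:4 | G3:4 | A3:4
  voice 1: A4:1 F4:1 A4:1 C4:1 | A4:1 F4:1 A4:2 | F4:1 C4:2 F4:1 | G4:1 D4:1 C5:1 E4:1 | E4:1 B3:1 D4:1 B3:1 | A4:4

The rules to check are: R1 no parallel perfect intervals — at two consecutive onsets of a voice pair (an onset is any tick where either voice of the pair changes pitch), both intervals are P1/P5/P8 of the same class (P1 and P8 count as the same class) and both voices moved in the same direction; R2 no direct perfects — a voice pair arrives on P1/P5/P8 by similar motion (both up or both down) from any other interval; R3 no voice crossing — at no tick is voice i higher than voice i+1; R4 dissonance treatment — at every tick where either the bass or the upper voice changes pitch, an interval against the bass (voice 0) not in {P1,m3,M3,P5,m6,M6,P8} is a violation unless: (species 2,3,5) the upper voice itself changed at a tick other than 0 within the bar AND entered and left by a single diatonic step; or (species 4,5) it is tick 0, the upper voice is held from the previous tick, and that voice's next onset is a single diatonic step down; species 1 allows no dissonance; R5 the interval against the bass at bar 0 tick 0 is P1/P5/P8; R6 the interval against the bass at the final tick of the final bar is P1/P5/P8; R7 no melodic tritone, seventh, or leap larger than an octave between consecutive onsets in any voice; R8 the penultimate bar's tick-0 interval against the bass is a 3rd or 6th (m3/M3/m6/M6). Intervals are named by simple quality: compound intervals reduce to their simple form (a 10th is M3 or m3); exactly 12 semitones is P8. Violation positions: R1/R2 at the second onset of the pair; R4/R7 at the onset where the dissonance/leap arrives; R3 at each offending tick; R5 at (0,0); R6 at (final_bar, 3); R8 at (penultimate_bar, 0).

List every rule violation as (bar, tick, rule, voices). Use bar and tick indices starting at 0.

(1, 1, R4, (0, 1))
(3, 2, R4, (0, 1))
(3, 2, R7, (1,))
(5, 0, R2, (0, 1))
(5, 0, R7, (1,))

bar 0: v0=A3 v1=A4 downbeat P8
bar 1: v0=C4 v1=A4 downbeat M6
bar 2: v0=A3 v1=F4 downbeat m6
bar 3: v0=G3 v1=G4 downbeat P8
bar 4: v0=G3 v1=E4 downbeat M6
bar 5: v0=A3 v1=A4 downbeat P8
  -> R4 @ bar 1 tick 1 v(0, 1): C4/F4 P4 untreated
  -> R4 @ bar 3 tick 2 v(0, 1): G3/C5 P4 untreated
  -> R7 @ bar 3 tick 2 v(1,): D4->C5 leap 10st
  -> R2 @ bar 5 tick 0 v(0, 1): G3/B3 M3 -> A3/A4 P8 similar
  -> R7 @ bar 5 tick 0 v(1,): B3->A4 leap 10st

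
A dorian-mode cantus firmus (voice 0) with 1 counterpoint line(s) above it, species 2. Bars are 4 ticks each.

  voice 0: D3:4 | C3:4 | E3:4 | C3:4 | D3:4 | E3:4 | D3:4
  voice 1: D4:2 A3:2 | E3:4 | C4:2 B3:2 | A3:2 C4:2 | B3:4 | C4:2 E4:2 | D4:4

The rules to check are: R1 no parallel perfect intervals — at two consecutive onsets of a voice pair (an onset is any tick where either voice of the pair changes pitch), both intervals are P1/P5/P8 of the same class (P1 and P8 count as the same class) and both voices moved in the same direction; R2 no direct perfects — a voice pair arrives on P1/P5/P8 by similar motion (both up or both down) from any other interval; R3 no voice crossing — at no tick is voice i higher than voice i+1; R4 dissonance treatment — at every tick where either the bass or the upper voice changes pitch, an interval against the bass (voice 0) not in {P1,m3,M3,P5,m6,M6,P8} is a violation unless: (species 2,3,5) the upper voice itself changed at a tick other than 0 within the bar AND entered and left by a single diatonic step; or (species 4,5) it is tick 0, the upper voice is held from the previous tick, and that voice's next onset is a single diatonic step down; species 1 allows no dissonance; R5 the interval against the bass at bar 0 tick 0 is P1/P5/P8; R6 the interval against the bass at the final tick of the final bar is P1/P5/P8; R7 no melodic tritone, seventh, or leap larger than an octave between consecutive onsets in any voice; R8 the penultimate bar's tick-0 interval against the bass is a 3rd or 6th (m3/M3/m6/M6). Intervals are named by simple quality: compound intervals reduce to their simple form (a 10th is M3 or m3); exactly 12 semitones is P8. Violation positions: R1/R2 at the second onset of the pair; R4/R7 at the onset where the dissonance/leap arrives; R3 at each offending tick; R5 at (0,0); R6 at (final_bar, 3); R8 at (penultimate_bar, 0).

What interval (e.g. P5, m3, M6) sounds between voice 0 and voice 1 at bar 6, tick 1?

voice 0=D3 voice 1=D4 -> P8

P8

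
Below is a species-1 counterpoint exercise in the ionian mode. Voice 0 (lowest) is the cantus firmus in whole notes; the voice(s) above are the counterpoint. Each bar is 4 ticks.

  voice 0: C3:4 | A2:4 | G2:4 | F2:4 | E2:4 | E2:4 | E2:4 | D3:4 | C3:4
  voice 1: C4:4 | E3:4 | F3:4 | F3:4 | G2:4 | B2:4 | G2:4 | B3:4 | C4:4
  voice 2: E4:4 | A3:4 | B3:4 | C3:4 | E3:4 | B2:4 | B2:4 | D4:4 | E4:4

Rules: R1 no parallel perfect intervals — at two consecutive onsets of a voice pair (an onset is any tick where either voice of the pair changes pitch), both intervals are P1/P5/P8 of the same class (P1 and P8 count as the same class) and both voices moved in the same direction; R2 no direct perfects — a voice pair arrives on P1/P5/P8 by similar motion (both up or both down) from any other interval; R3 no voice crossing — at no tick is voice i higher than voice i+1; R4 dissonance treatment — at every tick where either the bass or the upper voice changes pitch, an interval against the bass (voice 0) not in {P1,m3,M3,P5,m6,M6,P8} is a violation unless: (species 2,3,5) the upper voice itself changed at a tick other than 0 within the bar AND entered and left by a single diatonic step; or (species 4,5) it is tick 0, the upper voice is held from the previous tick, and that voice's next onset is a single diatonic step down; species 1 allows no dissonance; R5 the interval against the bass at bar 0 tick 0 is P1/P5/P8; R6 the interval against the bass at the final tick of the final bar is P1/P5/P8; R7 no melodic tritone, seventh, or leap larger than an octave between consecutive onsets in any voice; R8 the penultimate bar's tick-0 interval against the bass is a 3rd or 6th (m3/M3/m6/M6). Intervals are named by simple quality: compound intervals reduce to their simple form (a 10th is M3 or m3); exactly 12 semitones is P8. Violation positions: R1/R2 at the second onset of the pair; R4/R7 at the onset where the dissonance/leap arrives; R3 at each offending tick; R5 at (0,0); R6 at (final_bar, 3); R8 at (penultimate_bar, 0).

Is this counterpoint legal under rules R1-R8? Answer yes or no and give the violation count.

bar 0: v0=C3 v1=C4 v2=E4 (M3)
bar 1: v0=A2 v1=E3 v2=A3 (P8)
bar 2: v0=G2 v1=F3 v2=B3 (M3)
bar 3: v0=F2 v1=F3 v2=C3 (P5)
bar 4: v0=E2 v1=G2 v2=E3 (P8)
bar 5: v0=E2 v1=B2 v2=B2 (P5)
bar 6: v0=E2 v1=G2 v2=B2 (P5)
bar 7: v0=D3 v1=B3 v2=D4 (P8)
bar 8: v0=C3 v1=C4 v2=E4 (M3)
  R5 @ bar0.0: opens on M3
  R2 @ bar1.0: C3/C4 P8 -> A2/E3 P5 similar
  R2 @ bar1.0: C3/E4 M3 -> A2/A3 P8 similar
  R4 @ bar2.0: G2/F3 m7 untreated
  R2 @ bar3.0: G2/B3 M3 -> F2/C3 P5 similar
  R3 @ bar3.0: F3 above C3
  R7 @ bar3.0: B3->C3 leap 11st
  R3 @ bar3.1: F3 above C3
  R3 @ bar3.2: F3 above C3
  R3 @ bar3.3: F3 above C3
  R7 @ bar4.0: F3->G2 leap 10st
  R2 @ bar7.0: E2/B2 P5 -> D3/D4 P8 similar
  R7 @ bar7.0: E2->D3 leap 10st
  R7 @ bar7.0: G2->B3 leap 16st
  R7 @ bar7.0: B2->D4 leap 15st
  R8 @ bar7.0: penult P8 not 3rd/6th
  R6 @ bar8.3: closes on M3

No (17 violations)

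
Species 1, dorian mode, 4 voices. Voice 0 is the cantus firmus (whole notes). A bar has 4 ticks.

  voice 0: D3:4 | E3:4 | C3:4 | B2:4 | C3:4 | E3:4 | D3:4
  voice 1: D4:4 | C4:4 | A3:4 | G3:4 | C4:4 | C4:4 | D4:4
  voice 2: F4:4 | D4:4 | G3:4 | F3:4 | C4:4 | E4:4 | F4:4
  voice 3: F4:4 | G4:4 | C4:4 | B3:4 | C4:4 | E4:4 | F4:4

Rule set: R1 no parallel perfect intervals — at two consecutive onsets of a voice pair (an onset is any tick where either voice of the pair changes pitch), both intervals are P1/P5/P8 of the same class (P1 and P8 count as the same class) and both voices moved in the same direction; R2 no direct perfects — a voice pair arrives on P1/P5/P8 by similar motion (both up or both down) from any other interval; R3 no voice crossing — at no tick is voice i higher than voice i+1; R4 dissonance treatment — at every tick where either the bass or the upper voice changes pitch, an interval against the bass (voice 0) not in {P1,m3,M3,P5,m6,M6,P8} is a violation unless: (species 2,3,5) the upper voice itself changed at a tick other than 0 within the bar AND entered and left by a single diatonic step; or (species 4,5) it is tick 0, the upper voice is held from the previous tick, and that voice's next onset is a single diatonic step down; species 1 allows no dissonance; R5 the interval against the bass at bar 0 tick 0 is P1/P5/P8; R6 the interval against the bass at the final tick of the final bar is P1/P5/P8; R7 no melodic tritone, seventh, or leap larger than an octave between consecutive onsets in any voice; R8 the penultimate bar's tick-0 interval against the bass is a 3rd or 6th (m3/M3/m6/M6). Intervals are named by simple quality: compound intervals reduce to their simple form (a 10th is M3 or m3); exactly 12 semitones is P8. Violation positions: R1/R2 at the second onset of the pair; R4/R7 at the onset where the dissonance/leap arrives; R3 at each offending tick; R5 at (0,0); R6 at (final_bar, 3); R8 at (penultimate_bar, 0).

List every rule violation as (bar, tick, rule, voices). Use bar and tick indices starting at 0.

(0, 0, R5, (0, 2))
(0, 0, R5, (0, 3))
(1, 0, R4, (0, 2))
(2, 0, R2, (0, 2))
(2, 0, R2, (0, 3))
(2, 0, R3, (1, 2))
(2, 1, R3, (1, 2))
(2, 2, R3, (1, 2))
(2, 3, R3, (1, 2))
(3, 0, R1, (0, 3))
(3, 0, R3, (1, 2))
(3, 0, R4, (0, 2))
(3, 1, R3, (1, 2))
(3, 2, R3, (1, 2))
(3, 3, R3, (1, 2))
(4, 0, R1, (0, 3))
(4, 0, R2, (0, 1))
(4, 0, R2, (0, 2))
(4, 0, R2, (1, 2))
(4, 0, R2, (1, 3))
(4, 0, R2, (2, 3))
(5, 0, R1, (0, 2))
(5, 0, R1, (0, 3))
(5, 0, R1, (2, 3))
(5, 0, R8, (0, 2))
(5, 0, R8, (0, 3))
(6, 0, R1, (2, 3))
(6, 3, R6, (0, 2))
(6, 3, R6, (0, 3))

bar 0: v0=D3 v1=D4 v2=F4 v3=F4 downbeat m3
bar 1: v0=E3 v1=C4 v2=D4 v3=G4 downbeat m3
bar 2: v0=C3 v1=A3 v2=G3 v3=C4 downbeat P8
bar 3: v0=B2 v1=G3 v2=F3 v3=B3 downbeat P8
bar 4: v0=C3 v1=C4 v2=C4 v3=C4 downbeat P8
bar 5: v0=E3 v1=C4 v2=E4 v3=E4 downbeat P8
bar 6: v0=D3 v1=D4 v2=F4 v3=F4 downbeat m3
  -> R5 @ bar 0 tick 0 v(0, 2): opens on m3
  -> R5 @ bar 0 tick 0 v(0, 3): opens on m3
  -> R4 @ bar 1 tick 0 v(0, 2): E3/D4 m7 untreated
  -> R2 @ bar 2 tick 0 v(0, 2): E3/D4 m7 -> C3/G3 P5 similar
  -> R2 @ bar 2 tick 0 v(0, 3): E3/G4 m3 -> C3/C4 P8 similar
  -> R3 @ bar 2 tick 0 v(1, 2): A3 above G3
  -> R3 @ bar 2 tick 1 v(1, 2): A3 above G3
  -> R3 @ bar 2 tick 2 v(1, 2): A3 above G3
  -> R3 @ bar 2 tick 3 v(1, 2): A3 above G3
  -> R1 @ bar 3 tick 0 v(0, 3): C3/C4 P8 -> B2/B3 P8 similar
  -> R3 @ bar 3 tick 0 v(1, 2): G3 above F3
  -> R4 @ bar 3 tick 0 v(0, 2): B2/F3 TT untreated
  -> R3 @ bar 3 tick 1 v(1, 2): G3 above F3
  -> R3 @ bar 3 tick 2 v(1, 2): G3 above F3
  -> R3 @ bar 3 tick 3 v(1, 2): G3 above F3
  -> R1 @ bar 4 tick 0 v(0, 3): B2/B3 P8 -> C3/C4 P8 similar
  -> R2 @ bar 4 tick 0 v(0, 1): B2/G3 m6 -> C3/C4 P8 similar
  -> R2 @ bar 4 tick 0 v(0, 2): B2/F3 TT -> C3/C4 P8 similar
  -> R2 @ bar 4 tick 0 v(1, 2): G3/F3 M2 -> C4/C4 P1 similar
  -> R2 @ bar 4 tick 0 v(1, 3): G3/B3 M3 -> C4/C4 P1 similar
  -> R2 @ bar 4 tick 0 v(2, 3): F3/B3 TT -> C4/C4 P1 similar
  -> R1 @ bar 5 tick 0 v(0, 2): C3/C4 P8 -> E3/E4 P8 similar
  -> R1 @ bar 5 tick 0 v(0, 3): C3/C4 P8 -> E3/E4 P8 similar
  -> R1 @ bar 5 tick 0 v(2, 3): C4/C4 P1 -> E4/E4 P1 similar
  -> R8 @ bar 5 tick 0 v(0, 2): penult P8 not 3rd/6th
  -> R8 @ bar 5 tick 0 v(0, 3): penult P8 not 3rd/6th
  -> R1 @ bar 6 tick 0 v(2, 3): E4/E4 P1 -> F4/F4 P1 similar
  -> R6 @ bar 6 tick 3 v(0, 2): closes on m3
  -> R6 @ bar 6 tick 3 v(0, 3): closes on m3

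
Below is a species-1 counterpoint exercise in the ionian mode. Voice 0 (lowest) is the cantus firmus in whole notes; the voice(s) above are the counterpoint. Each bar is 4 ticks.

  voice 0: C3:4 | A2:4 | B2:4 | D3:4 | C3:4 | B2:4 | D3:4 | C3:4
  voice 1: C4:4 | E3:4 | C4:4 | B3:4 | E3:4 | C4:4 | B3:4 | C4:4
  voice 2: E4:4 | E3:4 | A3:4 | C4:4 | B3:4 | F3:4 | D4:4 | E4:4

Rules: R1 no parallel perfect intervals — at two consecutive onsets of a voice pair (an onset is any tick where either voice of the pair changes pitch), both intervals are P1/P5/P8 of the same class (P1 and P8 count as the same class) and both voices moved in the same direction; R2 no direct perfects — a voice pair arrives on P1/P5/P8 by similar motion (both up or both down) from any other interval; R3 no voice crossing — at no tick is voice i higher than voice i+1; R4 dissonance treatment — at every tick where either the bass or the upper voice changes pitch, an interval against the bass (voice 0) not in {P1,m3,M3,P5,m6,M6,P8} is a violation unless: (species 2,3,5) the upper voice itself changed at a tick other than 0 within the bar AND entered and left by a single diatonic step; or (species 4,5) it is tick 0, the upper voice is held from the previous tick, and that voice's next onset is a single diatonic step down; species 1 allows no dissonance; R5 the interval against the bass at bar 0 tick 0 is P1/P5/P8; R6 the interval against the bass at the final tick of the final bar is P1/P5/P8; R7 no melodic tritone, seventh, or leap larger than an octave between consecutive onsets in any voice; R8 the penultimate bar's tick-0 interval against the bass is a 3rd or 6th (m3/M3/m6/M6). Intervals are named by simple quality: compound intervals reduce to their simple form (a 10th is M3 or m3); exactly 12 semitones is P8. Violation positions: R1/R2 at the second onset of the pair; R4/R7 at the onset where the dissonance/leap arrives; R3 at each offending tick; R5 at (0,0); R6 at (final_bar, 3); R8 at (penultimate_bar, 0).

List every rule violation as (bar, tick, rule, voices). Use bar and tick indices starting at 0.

bar 0: v0=C3 v1=C4 v2=E4 downbeat M3
bar 1: v0=A2 v1=E3 v2=E3 downbeat P5
bar 2: v0=B2 v1=C4 v2=A3 downbeat m7
bar 3: v0=D3 v1=B3 v2=C4 downbeat m7
bar 4: v0=C3 v1=E3 v2=B3 downbeat M7
bar 5: v0=B2 v1=C4 v2=F3 downbeat TT
bar 6: v0=D3 v1=B3 v2=D4 downbeat P8
bar 7: v0=C3 v1=C4 v2=E4 downbeat M3
  -> R5 @ bar 0 tick 0 v(0, 2): opens on M3
  -> R2 @ bar 1 tick 0 v(0, 1): C3/C4 P8 -> A2/E3 P5 similar
  -> R2 @ bar 1 tick 0 v(0, 2): C3/E4 M3 -> A2/E3 P5 similar
  -> R2 @ bar 1 tick 0 v(1, 2): C4/E4 M3 -> E3/E3 P1 similar
  -> R3 @ bar 2 tick 0 v(1, 2): C4 above A3
  -> R4 @ bar 2 tick 0 v(0, 1): B2/C4 m2 untreated
  -> R4 @ bar 2 tick 0 v(0, 2): B2/A3 m7 untreated
  -> R3 @ bar 2 tick 1 v(1, 2): C4 above A3
  -> R3 @ bar 2 tick 2 v(1, 2): C4 above A3
  -> R3 @ bar 2 tick 3 v(1, 2): C4 above A3
  -> R4 @ bar 3 tick 0 v(0, 2): D3/C4 m7 untreated
  -> R2 @ bar 4 tick 0 v(1, 2): B3/C4 m2 -> E3/B3 P5 similar
  -> R4 @ bar 4 tick 0 v(0, 2): C3/B3 M7 untreated
  -> R3 @ bar 5 tick 0 v(1, 2): C4 above F3
  -> R4 @ bar 5 tick 0 v(0, 1): B2/C4 m2 untreated
  -> R4 @ bar 5 tick 0 v(0, 2): B2/F3 TT untreated
  -> R7 @ bar 5 tick 0 v(2,): B3->F3 leap 6st
  -> R3 @ bar 5 tick 1 v(1, 2): C4 above F3
  -> R3 @ bar 5 tick 2 v(1, 2): C4 above F3
  -> R3 @ bar 5 tick 3 v(1, 2): C4 above F3
  -> R2 @ bar 6 tick 0 v(0, 2): B2/F3 TT -> D3/D4 P8 similar
  -> R8 @ bar 6 tick 0 v(0, 2): penult P8 not 3rd/6th
  -> R6 @ bar 7 tick 3 v(0, 2): closes on M3

(0, 0, R5, (0, 2))
(1, 0, R2, (0, 1))
(1, 0, R2, (0, 2))
(1, 0, R2, (1, 2))
(2, 0, R3, (1, 2))
(2, 0, R4, (0, 1))
(2, 0, R4, (0, 2))
(2, 1, R3, (1, 2))
(2, 2, R3, (1, 2))
(2, 3, R3, (1, 2))
(3, 0, R4, (0, 2))
(4, 0, R2, (1, 2))
(4, 0, R4, (0, 2))
(5, 0, R3, (1, 2))
(5, 0, R4, (0, 1))
(5, 0, R4, (0, 2))
(5, 0, R7, (2,))
(5, 1, R3, (1, 2))
(5, 2, R3, (1, 2))
(5, 3, R3, (1, 2))
(6, 0, R2, (0, 2))
(6, 0, R8, (0, 2))
(7, 3, R6, (0, 2))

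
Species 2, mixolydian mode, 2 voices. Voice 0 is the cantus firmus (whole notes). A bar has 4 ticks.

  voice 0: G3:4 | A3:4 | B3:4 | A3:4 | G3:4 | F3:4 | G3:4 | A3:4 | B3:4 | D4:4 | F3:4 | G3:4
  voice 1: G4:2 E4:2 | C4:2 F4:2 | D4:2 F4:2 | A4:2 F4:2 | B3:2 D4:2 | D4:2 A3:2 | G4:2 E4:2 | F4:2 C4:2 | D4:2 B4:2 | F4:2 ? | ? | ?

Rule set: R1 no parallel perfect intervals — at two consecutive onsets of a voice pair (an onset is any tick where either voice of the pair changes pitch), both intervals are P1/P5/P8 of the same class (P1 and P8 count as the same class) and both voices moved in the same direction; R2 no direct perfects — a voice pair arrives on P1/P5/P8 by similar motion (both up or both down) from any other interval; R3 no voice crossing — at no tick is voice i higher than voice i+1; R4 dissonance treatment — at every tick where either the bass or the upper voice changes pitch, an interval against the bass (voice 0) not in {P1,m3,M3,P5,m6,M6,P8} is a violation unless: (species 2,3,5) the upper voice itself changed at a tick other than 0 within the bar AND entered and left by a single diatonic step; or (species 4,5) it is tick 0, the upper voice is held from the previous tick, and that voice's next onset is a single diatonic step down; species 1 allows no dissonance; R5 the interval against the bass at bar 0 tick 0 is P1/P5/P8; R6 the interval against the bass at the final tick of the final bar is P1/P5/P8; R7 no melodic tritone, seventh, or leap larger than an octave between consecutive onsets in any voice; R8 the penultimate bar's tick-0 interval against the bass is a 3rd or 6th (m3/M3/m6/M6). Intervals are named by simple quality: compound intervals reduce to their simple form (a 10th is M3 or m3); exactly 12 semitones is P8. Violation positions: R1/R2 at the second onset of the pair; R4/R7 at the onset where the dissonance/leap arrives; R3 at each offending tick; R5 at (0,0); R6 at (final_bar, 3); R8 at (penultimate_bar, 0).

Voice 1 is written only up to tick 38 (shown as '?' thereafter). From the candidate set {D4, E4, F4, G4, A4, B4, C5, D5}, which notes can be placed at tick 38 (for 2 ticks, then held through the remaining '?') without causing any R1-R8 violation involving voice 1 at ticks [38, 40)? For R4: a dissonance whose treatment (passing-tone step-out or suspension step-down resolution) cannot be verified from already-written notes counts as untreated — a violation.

{A4, D4, D5, F4}

D4: legal
E4: violates R4
F4: legal
G4: violates R4
A4: legal
B4: violates R7
C5: violates R4
D5: legal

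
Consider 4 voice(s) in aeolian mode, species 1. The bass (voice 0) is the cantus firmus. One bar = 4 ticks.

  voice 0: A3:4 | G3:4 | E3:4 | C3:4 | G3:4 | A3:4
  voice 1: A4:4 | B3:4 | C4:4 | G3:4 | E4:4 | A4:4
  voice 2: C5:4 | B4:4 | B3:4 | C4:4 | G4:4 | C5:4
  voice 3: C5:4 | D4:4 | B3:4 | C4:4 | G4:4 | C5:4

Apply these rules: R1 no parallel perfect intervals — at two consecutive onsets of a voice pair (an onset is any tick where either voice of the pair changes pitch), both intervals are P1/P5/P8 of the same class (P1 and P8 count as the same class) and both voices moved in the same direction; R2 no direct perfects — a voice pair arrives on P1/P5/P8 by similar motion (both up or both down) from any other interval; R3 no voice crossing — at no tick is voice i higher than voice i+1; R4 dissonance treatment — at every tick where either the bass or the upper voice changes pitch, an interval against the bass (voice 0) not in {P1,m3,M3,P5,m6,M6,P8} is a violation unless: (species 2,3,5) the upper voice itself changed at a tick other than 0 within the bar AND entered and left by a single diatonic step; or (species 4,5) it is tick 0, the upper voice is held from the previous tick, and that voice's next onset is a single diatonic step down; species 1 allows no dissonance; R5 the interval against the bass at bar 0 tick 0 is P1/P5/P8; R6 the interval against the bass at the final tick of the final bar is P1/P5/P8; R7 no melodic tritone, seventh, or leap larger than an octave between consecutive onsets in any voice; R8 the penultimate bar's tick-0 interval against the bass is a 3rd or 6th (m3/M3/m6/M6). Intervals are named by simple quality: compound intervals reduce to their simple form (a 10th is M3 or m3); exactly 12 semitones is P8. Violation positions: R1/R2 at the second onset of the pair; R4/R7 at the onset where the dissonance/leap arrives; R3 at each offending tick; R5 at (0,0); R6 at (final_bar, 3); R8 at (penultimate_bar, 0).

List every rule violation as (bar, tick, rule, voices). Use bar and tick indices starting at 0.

(0, 0, R5, (0, 2))
(0, 0, R5, (0, 3))
(1, 0, R2, (0, 3))
(1, 0, R2, (1, 2))
(1, 0, R3, (2, 3))
(1, 0, R7, (1,))
(1, 0, R7, (3,))
(1, 1, R3, (2, 3))
(1, 2, R3, (2, 3))
(1, 3, R3, (2, 3))
(2, 0, R1, (0, 3))
(2, 0, R2, (0, 2))
(2, 0, R2, (2, 3))
(2, 0, R3, (1, 2))
(2, 1, R3, (1, 2))
(2, 2, R3, (1, 2))
(2, 3, R3, (1, 2))
(3, 0, R1, (2, 3))
(3, 0, R2, (0, 1))
(4, 0, R1, (0, 2))
(4, 0, R1, (0, 3))
(4, 0, R1, (2, 3))
(4, 0, R8, (0, 2))
(4, 0, R8, (0, 3))
(5, 0, R1, (2, 3))
(5, 0, R2, (0, 1))
(5, 3, R6, (0, 2))
(5, 3, R6, (0, 3))

bar 0: v0=A3 v1=A4 v2=C5 v3=C5 downbeat m3
bar 1: v0=G3 v1=B3 v2=B4 v3=D4 downbeat P5
bar 2: v0=E3 v1=C4 v2=B3 v3=B3 downbeat P5
bar 3: v0=C3 v1=G3 v2=C4 v3=C4 downbeat P8
bar 4: v0=G3 v1=E4 v2=G4 v3=G4 downbeat P8
bar 5: v0=A3 v1=A4 v2=C5 v3=C5 downbeat m3
  -> R5 @ bar 0 tick 0 v(0, 2): opens on m3
  -> R5 @ bar 0 tick 0 v(0, 3): opens on m3
  -> R2 @ bar 1 tick 0 v(0, 3): A3/C5 m3 -> G3/D4 P5 similar
  -> R2 @ bar 1 tick 0 v(1, 2): A4/C5 m3 -> B3/B4 P8 similar
  -> R3 @ bar 1 tick 0 v(2, 3): B4 above D4
  -> R7 @ bar 1 tick 0 v(1,): A4->B3 leap 10st
  -> R7 @ bar 1 tick 0 v(3,): C5->D4 leap 10st
  -> R3 @ bar 1 tick 1 v(2, 3): B4 above D4
  -> R3 @ bar 1 tick 2 v(2, 3): B4 above D4
  -> R3 @ bar 1 tick 3 v(2, 3): B4 above D4
  -> R1 @ bar 2 tick 0 v(0, 3): G3/D4 P5 -> E3/B3 P5 similar
  -> R2 @ bar 2 tick 0 v(0, 2): G3/B4 M3 -> E3/B3 P5 similar
  -> R2 @ bar 2 tick 0 v(2, 3): B4/D4 M6 -> B3/B3 P1 similar
  -> R3 @ bar 2 tick 0 v(1, 2): C4 above B3
  -> R3 @ bar 2 tick 1 v(1, 2): C4 above B3
  -> R3 @ bar 2 tick 2 v(1, 2): C4 above B3
  -> R3 @ bar 2 tick 3 v(1, 2): C4 above B3
  -> R1 @ bar 3 tick 0 v(2, 3): B3/B3 P1 -> C4/C4 P1 similar
  -> R2 @ bar 3 tick 0 v(0, 1): E3/C4 m6 -> C3/G3 P5 similar
  -> R1 @ bar 4 tick 0 v(0, 2): C3/C4 P8 -> G3/G4 P8 similar
  -> R1 @ bar 4 tick 0 v(0, 3): C3/C4 P8 -> G3/G4 P8 similar
  -> R1 @ bar 4 tick 0 v(2, 3): C4/C4 P1 -> G4/G4 P1 similar
  -> R8 @ bar 4 tick 0 v(0, 2): penult P8 not 3rd/6th
  -> R8 @ bar 4 tick 0 v(0, 3): penult P8 not 3rd/6th
  -> R1 @ bar 5 tick 0 v(2, 3): G4/G4 P1 -> C5/C5 P1 similar
  -> R2 @ bar 5 tick 0 v(0, 1): G3/E4 M6 -> A3/A4 P8 similar
  -> R6 @ bar 5 tick 3 v(0, 2): closes on m3
  -> R6 @ bar 5 tick 3 v(0, 3): closes on m3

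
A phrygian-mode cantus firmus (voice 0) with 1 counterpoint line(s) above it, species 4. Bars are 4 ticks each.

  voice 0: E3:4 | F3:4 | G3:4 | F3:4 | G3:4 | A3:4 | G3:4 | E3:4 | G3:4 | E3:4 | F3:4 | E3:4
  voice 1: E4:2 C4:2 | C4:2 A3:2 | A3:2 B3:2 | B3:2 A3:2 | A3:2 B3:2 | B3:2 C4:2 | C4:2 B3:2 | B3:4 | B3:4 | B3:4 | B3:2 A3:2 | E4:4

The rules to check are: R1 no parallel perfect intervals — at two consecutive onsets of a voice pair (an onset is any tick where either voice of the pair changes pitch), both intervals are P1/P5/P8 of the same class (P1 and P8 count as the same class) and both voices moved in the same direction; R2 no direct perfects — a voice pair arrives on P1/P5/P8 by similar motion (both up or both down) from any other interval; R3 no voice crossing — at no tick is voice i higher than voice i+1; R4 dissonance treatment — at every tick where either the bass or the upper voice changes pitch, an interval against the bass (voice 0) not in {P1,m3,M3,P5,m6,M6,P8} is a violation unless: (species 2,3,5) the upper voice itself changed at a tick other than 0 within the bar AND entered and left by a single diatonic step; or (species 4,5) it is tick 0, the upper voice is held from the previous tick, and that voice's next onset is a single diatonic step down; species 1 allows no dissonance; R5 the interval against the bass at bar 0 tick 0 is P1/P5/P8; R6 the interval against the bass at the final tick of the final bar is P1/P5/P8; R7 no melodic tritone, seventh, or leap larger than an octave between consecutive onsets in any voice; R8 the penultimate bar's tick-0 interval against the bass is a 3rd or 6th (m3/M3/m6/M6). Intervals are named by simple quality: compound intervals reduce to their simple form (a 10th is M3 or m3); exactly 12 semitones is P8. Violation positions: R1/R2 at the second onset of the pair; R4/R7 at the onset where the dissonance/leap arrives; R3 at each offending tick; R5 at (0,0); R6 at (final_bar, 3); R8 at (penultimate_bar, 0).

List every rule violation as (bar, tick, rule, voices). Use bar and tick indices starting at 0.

bar 0: v0=E3 v1=E4 downbeat P8
bar 1: v0=F3 v1=C4 downbeat P5
bar 2: v0=G3 v1=A3 downbeat M2
bar 3: v0=F3 v1=B3 downbeat TT
bar 4: v0=G3 v1=A3 downbeat M2
bar 5: v0=A3 v1=B3 downbeat M2
bar 6: v0=G3 v1=C4 downbeat P4
bar 7: v0=E3 v1=B3 downbeat P5
bar 8: v0=G3 v1=B3 downbeat M3
bar 9: v0=E3 v1=B3 downbeat P5
bar 10: v0=F3 v1=B3 downbeat TT
bar 11: v0=E3 v1=E4 downbeat P8
  -> R4 @ bar 2 tick 0 v(0, 1): G3/A3 M2 untreated
  -> R4 @ bar 4 tick 0 v(0, 1): G3/A3 M2 untreated
  -> R4 @ bar 5 tick 0 v(0, 1): A3/B3 M2 untreated
  -> R8 @ bar 10 tick 0 v(0, 1): penult TT not 3rd/6th

(2, 0, R4, (0, 1))
(4, 0, R4, (0, 1))
(5, 0, R4, (0, 1))
(10, 0, R8, (0, 1))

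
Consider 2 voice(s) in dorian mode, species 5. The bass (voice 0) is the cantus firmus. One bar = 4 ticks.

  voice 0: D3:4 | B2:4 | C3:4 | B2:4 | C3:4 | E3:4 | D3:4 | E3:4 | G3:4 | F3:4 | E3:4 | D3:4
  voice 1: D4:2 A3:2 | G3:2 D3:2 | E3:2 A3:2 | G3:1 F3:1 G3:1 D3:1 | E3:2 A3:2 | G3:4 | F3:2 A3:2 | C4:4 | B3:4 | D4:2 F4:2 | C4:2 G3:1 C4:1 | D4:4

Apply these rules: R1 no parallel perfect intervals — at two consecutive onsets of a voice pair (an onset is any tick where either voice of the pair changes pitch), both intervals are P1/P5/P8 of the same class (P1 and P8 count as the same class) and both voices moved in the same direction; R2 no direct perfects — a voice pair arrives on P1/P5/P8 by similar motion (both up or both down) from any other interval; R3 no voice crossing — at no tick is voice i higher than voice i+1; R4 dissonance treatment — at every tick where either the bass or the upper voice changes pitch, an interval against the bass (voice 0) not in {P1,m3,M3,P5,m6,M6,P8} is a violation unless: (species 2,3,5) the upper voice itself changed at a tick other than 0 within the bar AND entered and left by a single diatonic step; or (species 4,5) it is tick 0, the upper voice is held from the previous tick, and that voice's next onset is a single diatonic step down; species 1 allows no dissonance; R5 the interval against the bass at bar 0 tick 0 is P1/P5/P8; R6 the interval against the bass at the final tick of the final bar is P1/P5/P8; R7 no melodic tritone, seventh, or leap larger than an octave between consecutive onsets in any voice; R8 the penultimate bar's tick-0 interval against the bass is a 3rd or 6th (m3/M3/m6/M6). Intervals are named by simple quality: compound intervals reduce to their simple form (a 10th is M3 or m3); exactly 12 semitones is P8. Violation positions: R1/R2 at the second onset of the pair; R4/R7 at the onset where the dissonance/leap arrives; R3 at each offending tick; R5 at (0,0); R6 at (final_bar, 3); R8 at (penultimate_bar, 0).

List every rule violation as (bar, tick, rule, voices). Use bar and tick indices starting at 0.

bar 0: v0=D3 v1=D4 downbeat P8
bar 1: v0=B2 v1=G3 downbeat m6
bar 2: v0=C3 v1=E3 downbeat M3
bar 3: v0=B2 v1=G3 downbeat m6
bar 4: v0=C3 v1=E3 downbeat M3
bar 5: v0=E3 v1=G3 downbeat m3
bar 6: v0=D3 v1=F3 downbeat m3
bar 7: v0=E3 v1=C4 downbeat m6
bar 8: v0=G3 v1=B3 downbeat M3
bar 9: v0=F3 v1=D4 downbeat M6
bar 10: v0=E3 v1=C4 downbeat m6
bar 11: v0=D3 v1=D4 downbeat P8

No violations across 12 bars (D3..D3 vs D4..D4).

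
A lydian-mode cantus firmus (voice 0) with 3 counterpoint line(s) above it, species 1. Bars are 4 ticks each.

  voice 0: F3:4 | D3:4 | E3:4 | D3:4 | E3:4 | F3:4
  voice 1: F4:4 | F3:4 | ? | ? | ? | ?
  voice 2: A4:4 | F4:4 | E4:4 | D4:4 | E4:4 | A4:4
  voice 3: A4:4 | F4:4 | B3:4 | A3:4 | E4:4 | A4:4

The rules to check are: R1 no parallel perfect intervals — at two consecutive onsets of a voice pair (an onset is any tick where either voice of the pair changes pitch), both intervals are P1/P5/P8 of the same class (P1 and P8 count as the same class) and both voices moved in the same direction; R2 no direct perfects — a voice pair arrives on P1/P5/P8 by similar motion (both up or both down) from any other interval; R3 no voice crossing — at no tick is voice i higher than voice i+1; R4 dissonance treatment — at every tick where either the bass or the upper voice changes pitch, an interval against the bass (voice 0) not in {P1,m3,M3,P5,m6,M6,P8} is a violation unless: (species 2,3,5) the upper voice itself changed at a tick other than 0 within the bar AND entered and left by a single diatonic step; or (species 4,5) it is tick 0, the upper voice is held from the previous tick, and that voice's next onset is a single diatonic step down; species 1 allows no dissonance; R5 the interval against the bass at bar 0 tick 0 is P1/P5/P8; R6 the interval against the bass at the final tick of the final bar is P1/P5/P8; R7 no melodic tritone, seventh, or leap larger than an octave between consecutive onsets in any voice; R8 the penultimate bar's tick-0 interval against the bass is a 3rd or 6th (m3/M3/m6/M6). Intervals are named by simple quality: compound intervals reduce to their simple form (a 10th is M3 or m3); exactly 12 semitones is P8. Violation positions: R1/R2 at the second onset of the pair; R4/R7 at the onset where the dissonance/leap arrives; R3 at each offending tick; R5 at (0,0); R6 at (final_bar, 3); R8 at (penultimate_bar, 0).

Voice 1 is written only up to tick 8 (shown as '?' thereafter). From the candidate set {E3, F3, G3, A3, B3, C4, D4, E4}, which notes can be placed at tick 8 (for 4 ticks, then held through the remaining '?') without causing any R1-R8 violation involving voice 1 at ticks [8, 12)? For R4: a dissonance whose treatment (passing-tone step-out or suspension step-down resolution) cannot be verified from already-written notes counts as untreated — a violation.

{C4, G3}

E3: violates R1,R2
F3: violates R4
G3: legal
A3: violates R4
B3: violates R2,R7
C4: legal
D4: violates R4
E4: violates R2,R7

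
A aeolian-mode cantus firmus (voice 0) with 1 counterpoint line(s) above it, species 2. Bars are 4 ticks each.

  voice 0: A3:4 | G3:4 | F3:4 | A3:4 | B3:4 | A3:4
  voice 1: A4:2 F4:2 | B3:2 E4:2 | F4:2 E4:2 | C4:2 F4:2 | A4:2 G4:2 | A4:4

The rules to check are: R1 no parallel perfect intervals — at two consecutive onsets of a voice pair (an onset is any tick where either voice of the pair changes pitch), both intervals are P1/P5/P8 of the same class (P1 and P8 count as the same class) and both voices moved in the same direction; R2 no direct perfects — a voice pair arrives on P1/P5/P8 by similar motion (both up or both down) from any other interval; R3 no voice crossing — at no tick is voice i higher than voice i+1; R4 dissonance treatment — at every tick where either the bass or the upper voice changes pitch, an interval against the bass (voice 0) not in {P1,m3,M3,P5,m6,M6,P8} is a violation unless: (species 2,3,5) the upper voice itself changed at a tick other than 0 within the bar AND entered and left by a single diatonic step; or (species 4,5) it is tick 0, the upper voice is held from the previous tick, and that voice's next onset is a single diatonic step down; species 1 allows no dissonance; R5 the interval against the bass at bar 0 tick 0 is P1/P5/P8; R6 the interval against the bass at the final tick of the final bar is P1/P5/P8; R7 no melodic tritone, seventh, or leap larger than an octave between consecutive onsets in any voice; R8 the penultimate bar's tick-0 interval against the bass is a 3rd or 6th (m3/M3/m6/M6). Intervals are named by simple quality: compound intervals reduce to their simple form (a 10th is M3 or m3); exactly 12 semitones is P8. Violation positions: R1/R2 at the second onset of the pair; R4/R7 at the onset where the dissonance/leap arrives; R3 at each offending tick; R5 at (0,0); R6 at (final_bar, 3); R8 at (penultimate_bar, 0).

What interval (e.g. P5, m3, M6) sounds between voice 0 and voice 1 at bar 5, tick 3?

voice 0=A3 voice 1=A4 -> P8

P8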